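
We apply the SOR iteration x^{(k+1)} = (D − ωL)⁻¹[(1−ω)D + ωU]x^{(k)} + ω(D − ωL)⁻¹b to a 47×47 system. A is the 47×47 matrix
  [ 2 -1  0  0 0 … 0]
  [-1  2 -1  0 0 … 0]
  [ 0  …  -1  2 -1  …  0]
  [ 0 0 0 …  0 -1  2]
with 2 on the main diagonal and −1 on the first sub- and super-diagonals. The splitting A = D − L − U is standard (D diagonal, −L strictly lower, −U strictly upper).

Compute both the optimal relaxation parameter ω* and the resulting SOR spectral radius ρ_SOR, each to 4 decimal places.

ω* = 1.8772, ρ_SOR = 0.8772

With n=47, ρ(Jacobi) = cos(π/48) = 0.9979.
√(1 − cos²(π/48)) = sin(π/48) ≈ 0.06540.
Then 2/(1+√(1−ρ_J²)) = 2/(1+0.06540); ω* = 2/1.06540 = 1.8772.
ρ(B_{ω*}) = ω*−1 = 0.8772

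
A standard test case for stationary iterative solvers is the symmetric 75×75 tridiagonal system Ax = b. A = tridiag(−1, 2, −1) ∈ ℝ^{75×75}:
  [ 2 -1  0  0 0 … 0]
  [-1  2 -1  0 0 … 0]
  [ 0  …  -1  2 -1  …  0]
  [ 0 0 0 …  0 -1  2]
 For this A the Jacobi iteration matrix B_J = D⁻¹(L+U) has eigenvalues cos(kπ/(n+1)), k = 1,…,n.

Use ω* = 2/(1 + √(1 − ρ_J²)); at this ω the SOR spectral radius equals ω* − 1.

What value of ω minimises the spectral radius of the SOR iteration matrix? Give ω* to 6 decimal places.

ω* = 1.920630

½·tridiag(1,0,1) at n=75: λ_k = cos(kπ/76); max |λ| at k=1 ⇒ ρ_J = cos(π/76) ≈ 0.999146.
root = sin(π/76) = 0.0413250  (since 1−cos² = sin²).
ω* = 2/(1 + 0.0413250) = 2/1.0413250 = 1.920630.
ρ(B_{ω*}) = ω*−1 = 0.920630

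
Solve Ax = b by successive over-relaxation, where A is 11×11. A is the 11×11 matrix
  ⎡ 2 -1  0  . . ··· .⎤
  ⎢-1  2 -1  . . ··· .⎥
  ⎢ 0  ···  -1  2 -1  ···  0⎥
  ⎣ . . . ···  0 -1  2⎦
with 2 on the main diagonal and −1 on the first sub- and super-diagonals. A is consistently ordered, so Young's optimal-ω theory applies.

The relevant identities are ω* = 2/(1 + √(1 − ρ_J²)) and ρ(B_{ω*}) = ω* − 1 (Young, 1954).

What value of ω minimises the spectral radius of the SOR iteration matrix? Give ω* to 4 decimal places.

spectrum of D⁻¹(L+U) = {cos(kπ/12) : 1≤k≤11}; ρ_J = cos(π/12) = 0.9659.
√(1−ρ_J²) simplifies to sin(π/12) = 0.25882.
ω* = 2 / (1 + 0.25882) = 2 / 1.25882 ≈ 1.5888.
ρ_SOR = ω* − 1 = 1.5888 − 1 = 0.5888.

ω* = 1.5888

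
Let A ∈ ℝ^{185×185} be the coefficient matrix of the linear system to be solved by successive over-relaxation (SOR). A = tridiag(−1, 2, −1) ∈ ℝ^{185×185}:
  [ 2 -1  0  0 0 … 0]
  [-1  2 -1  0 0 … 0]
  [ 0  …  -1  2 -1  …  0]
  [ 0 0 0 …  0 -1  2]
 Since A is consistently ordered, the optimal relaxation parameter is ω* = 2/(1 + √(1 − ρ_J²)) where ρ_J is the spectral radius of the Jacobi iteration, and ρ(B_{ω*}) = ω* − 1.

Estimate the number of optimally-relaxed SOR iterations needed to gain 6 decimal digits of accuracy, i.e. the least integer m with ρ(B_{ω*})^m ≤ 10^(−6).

½·tridiag(1,0,1) at n=185: λ_k = cos(kπ/186); max |λ| at k=1 ⇒ ρ_J = cos(π/186) ≈ 0.9998574.
√(1−ρ_J²) = |sin(π/186)| = 0.0168895
ω* = 2 / (1 + 0.0168895) = 2 / 1.0168895 ≈ 1.9667820.
ρ(B_{ω*}) = ω*−1 = 0.9667820
m ≥ 6·ln10 / (−ln 0.9667820) = 408.958; smallest integer m = 409.

m = 409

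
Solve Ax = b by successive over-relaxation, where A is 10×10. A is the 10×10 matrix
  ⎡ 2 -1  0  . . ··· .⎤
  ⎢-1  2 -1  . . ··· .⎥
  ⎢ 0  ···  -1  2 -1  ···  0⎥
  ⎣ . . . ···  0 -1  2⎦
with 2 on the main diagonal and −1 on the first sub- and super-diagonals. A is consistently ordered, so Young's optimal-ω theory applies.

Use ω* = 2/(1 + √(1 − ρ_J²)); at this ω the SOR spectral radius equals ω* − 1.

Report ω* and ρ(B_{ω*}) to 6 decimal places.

spectrum of D⁻¹(L+U) = {cos(kπ/11) : 1≤k≤10}; ρ_J = cos(π/11) = 0.959493.
root = sin(π/11) = 0.2817326  (since 1−cos² = sin²).
[ω*] 2 ÷ (1 + 0.2817326) = 2 ÷ 1.2817326 = 1.560388.
[ρ_SOR] ω* − 1 = 0.560388.

ω* = 1.560388, ρ_SOR = 0.560388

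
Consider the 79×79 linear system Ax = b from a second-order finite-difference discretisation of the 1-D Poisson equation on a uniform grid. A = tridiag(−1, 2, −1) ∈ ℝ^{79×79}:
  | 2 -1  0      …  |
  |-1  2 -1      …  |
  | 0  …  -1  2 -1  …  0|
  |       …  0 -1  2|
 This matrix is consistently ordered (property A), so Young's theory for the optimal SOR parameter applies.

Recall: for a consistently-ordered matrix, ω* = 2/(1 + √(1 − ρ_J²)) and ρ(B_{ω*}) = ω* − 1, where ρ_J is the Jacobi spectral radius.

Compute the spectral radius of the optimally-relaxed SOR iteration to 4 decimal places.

B_J for the 79×79 system has eigenvalues cos(kπ/80); ρ_J = cos(π/80) = 0.9992.
1 − cos²(π/80) = sin²(π/80) ⇒ √(1−ρ_J²) = sin(π/80) = 0.03926.
[ω*] 2 ÷ (1 + 0.03926) = 2 ÷ 1.03926 = 1.9244.
[ρ_SOR] ω* − 1 = 0.9244.

ρ_SOR = 0.9244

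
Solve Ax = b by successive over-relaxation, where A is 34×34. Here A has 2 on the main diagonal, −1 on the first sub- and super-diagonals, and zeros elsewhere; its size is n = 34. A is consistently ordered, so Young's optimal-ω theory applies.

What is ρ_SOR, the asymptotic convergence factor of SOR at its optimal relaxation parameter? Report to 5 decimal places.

With n=34, ρ(Jacobi) = cos(π/35) = 0.99597.
√(1−ρ_J²) = |sin(π/35)| = 0.089639
ω* = 2 / (1 + 0.089639) = 2 / 1.089639 ≈ 1.83547.
[ρ_SOR] ω* − 1 = 0.83547.

ρ_SOR = 0.83547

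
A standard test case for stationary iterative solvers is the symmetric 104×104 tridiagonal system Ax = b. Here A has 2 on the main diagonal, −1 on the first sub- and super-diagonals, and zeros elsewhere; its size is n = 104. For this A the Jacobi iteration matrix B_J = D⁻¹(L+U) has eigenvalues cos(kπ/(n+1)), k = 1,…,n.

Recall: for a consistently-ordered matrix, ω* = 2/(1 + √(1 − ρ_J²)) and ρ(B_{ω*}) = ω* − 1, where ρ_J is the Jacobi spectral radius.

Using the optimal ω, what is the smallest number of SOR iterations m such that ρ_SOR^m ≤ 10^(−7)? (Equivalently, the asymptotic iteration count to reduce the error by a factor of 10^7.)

B_J for the 104×104 system has eigenvalues cos(kπ/105); ρ_J = cos(π/105) = 0.9995524.
√(1 − cos²(π/105)) = sin(π/105) ≈ 0.0299155.
So ω* = 2/1.0299155 = 1.9419069 (Young).
At ω = 1.9419069 every |λ(B_ω)| = ω−1, so ρ_SOR = 0.9419069.
Need (0.9419069)^m ≤ 10^(−7): m ≥ 7·ln10/|ln 0.9419069| = 16.1181/0.0598488 = 269.314 ⇒ m = 270.

m = 270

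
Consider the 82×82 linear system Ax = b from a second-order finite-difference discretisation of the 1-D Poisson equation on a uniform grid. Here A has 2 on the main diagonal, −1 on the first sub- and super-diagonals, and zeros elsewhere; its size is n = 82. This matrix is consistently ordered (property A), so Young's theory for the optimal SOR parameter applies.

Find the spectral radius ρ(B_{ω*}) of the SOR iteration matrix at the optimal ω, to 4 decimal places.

ρ_SOR = 0.9271

n=82: λ(B_J) = 1 − λ(A)/2 = cos(kπ/83); k=1 gives ρ_J = 0.9993.
√(1−ρ_J²) simplifies to sin(π/83) = 0.03784.
Young: ω* = 2/(1+√(1−ρ_J²)) = 2/(1+0.03784) = 2/1.03784 = 1.9271.
Hence ρ(B_{ω*}) = 1.9271 − 1 = 0.9271.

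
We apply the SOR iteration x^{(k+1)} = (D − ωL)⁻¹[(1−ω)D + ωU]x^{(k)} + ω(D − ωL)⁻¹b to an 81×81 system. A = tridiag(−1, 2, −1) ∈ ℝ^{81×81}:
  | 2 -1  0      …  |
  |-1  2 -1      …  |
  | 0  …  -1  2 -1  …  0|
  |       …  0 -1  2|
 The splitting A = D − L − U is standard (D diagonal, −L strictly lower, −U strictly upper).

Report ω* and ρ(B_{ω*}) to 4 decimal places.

ω* = 1.9262, ρ_SOR = 0.9262

ρ_J = max_k |cos(kπ/82)| = cos(π/82) = 0.9993
√(1−ρ_J²) simplifies to sin(π/82) = 0.03830.
ω* = 2 / (1 + 0.03830) = 2 / 1.03830 ≈ 1.9262.
At ω = 1.9262 every |λ(B_ω)| = ω−1, so ρ_SOR = 0.9262.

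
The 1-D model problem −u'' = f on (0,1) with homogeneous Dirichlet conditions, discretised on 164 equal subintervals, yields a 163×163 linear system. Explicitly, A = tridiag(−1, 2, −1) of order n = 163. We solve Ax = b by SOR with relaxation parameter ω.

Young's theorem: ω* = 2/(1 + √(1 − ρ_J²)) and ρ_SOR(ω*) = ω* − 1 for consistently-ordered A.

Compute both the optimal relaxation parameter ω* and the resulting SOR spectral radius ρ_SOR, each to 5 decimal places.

n=163: λ(B_J) = 1 − λ(A)/2 = cos(kπ/164); k=1 gives ρ_J = 0.99982.
√(1 − cos²(π/164)) = sin(π/164) ≈ 0.019155.
Young: ω* = 2/(1+√(1−ρ_J²)) = 2/(1+0.019155) = 2/1.019155 = 1.96241.
ρ_SOR = ω* − 1 ≈ 0.96241.

ω* = 1.96241, ρ_SOR = 0.96241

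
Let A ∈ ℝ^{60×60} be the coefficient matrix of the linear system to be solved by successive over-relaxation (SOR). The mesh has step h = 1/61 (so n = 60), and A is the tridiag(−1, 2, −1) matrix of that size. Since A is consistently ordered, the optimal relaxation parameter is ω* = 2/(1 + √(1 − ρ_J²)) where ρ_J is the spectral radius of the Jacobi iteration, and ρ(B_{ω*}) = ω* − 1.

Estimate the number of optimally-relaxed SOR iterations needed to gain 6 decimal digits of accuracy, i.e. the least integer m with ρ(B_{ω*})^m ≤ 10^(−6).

spectrum of D⁻¹(L+U) = {cos(kπ/61) : 1≤k≤60}; ρ_J = cos(π/61) = 0.9986741.
1 − cos²(π/61) = sin²(π/61) ⇒ √(1−ρ_J²) = sin(π/61) = 0.0514788.
So ω* = 2/1.0514788 = 1.9020830 (Young).
At ω = 1.9020830 every |λ(B_ω)| = ω−1, so ρ_SOR = 0.9020830.
(0.9020830)^m ≤ 10^{−6}  ⇒  m·ln(0.9020830) ≤ −6·ln10  ⇒  m ≥ 134.067  ⇒  m = 135

m = 135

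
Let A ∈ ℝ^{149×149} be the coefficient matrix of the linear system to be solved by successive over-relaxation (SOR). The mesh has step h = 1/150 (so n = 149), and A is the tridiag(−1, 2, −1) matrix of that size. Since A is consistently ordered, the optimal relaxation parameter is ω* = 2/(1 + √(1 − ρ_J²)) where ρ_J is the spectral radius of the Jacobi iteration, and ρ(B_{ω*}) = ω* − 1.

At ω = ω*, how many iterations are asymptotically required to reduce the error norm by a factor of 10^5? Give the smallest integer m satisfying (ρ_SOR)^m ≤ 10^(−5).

m = 275

ρ_J = max_k |cos(kπ/150)| = cos(π/150) = 0.9997807
root = sin(π/150) = 0.0209424  (since 1−cos² = sin²).
[ω*] 2 ÷ (1 + 0.0209424) = 2 ÷ 1.0209424 = 1.9589744.
ρ_SOR = ω* − 1 ≈ 0.9589744.
5·ln10 = 11.5129; −ln(0.9589744) = 0.0418909; m = ⌈11.5129/0.0418909⌉ = ⌈274.831⌉ = 275.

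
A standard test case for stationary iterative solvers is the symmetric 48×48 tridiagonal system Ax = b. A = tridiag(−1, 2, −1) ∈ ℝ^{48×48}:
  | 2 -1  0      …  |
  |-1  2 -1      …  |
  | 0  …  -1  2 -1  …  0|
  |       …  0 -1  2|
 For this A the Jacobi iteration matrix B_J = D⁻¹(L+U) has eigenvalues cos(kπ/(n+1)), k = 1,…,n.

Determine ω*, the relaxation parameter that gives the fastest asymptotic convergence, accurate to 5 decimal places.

ω* = 1.87958

spectrum of D⁻¹(L+U) = {cos(kπ/49) : 1≤k≤48}; ρ_J = cos(π/49) = 0.99795.
√(1 − cos²(π/49)) = sin(π/49) ≈ 0.064070.
So ω* = 2/1.064070 = 1.87958 (Young).
and ρ(B_{ω*}) = 1.87958 − 1 = 0.87958.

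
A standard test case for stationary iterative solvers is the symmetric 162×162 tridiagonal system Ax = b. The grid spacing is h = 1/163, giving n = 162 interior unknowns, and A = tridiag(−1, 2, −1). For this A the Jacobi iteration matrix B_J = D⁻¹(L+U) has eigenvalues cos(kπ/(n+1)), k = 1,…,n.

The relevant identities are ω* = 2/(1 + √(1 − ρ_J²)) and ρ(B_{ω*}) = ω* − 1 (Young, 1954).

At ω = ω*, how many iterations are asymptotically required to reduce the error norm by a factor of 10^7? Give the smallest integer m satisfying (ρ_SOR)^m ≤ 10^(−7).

½·tridiag(1,0,1) at n=162: λ_k = cos(kπ/163); max |λ| at k=1 ⇒ ρ_J = cos(π/163) ≈ 0.9998143.
√(1 − cos²(π/163)) = sin(π/163) ≈ 0.0192724.
ω* = 2/(1+0.0192724) = 1.9621840
ρ(B_{ω*}) = ω*−1 = 0.9621840
For 7 digits: m = 7·ln10 / (−ln 0.9621840) = 16.1181/0.0385496 = 418.113; round up → m = 419.

m = 419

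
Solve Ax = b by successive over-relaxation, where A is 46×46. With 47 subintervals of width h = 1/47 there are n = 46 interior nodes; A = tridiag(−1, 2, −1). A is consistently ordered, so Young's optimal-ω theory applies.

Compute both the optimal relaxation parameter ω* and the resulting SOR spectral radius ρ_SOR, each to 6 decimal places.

ω* = 1.874779, ρ_SOR = 0.874779

With n=46, ρ(Jacobi) = cos(π/47) = 0.997767.
√(1 − cos²(π/47)) = sin(π/47) ≈ 0.0667926.
Young: ω* = 2/(1+√(1−ρ_J²)) = 2/(1+0.0667926) = 2/1.0667926 = 1.874779.
Hence ρ(B_{ω*}) = 1.874779 − 1 = 0.874779.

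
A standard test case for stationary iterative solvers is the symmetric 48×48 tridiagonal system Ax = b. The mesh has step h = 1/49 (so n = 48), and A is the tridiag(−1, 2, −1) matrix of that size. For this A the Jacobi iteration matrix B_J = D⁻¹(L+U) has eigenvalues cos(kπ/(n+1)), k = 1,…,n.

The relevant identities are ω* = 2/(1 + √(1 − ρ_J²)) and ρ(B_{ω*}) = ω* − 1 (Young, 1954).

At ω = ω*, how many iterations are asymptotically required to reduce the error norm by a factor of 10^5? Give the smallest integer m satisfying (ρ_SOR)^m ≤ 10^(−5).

m = 90

n=48: λ(B_J) = 1 − λ(A)/2 = cos(kπ/49); k=1 gives ρ_J = 0.9979454.
root = sin(π/49) = 0.0640702  (since 1−cos² = sin²).
ω* = 2/(1 + 0.0640702) = 2/1.0640702 = 1.8795752.
ρ_SOR = ω* − 1 = 1.8795752 − 1 = 0.8795752.
ρ_SOR^m ≤ 10^(−5) ⇔ m ≥ 5·ln10/(−ln 0.8795752) = 11.5129/0.128316 = 89.723; m = ⌈89.723⌉ = 90.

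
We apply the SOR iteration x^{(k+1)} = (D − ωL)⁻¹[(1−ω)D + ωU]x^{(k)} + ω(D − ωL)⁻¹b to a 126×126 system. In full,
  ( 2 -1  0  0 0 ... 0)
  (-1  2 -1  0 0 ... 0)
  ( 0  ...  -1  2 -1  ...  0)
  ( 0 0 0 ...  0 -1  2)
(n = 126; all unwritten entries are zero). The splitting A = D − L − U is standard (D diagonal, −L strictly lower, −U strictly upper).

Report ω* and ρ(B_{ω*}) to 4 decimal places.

ω* = 1.9517, ρ_SOR = 0.9517

With n=126, ρ(Jacobi) = cos(π/127) = 0.9997.
√(1−ρ_J²) = |sin(π/127)| = 0.02473
Young: ω* = 2/(1+√(1−ρ_J²)) = 2/(1+0.02473) = 2/1.02473 = 1.9517.
ρ(B_{ω*}) = ω*−1 = 0.9517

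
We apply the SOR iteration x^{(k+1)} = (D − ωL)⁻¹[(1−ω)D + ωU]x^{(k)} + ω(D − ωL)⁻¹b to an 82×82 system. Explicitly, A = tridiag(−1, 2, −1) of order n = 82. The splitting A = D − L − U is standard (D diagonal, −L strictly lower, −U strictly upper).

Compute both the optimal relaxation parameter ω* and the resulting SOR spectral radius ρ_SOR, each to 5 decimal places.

With n=82, ρ(Jacobi) = cos(π/83) = 0.99928.
1 − cos²(π/83) = sin²(π/83) ⇒ √(1−ρ_J²) = sin(π/83) = 0.037841.
ω* = 2/(1 + 0.037841) = 2/1.037841 = 1.92708.
and ρ(B_{ω*}) = 1.92708 − 1 = 0.92708.

ω* = 1.92708, ρ_SOR = 0.92708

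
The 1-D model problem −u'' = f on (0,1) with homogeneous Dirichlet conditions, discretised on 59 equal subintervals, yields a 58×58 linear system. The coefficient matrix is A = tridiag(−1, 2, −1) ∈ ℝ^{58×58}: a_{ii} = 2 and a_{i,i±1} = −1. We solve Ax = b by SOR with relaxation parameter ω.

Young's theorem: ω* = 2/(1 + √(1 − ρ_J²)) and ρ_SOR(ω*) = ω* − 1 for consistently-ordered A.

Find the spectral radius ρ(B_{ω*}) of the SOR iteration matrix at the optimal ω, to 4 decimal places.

[ρ_J] n=58: ρ(B_J) = cos(π/(n+1)) = cos(π/59) = 0.9986.
√(1−ρ_J²) simplifies to sin(π/59) = 0.05322.
ω* = 2/(1+0.05322) = 1.8989
Hence ρ(B_{ω*}) = 1.8989 − 1 = 0.8989.

ρ_SOR = 0.8989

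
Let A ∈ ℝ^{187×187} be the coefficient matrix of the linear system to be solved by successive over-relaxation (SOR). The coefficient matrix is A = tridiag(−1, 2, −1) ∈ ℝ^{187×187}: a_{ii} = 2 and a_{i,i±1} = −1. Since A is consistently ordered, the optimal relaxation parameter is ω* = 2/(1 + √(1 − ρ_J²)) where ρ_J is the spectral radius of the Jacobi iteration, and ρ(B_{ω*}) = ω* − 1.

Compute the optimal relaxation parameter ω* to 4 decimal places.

With n=187, ρ(Jacobi) = cos(π/188) = 0.9999.
√(1−ρ_J²) = |sin(π/188)| = 0.01671
ω* = 2/(1+0.01671) = 1.9671
ρ_SOR = ω* − 1 = 1.9671 − 1 = 0.9671.

ω* = 1.9671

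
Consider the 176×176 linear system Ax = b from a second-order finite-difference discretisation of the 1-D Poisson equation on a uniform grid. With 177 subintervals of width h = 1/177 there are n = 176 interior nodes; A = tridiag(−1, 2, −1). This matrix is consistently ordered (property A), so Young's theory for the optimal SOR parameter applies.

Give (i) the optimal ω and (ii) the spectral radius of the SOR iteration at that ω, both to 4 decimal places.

B_J for the 176×176 system has eigenvalues cos(kπ/177); ρ_J = cos(π/177) = 0.9998.
√(1−ρ_J²) simplifies to sin(π/177) = 0.01775.
[ω*] 2 ÷ (1 + 0.01775) = 2 ÷ 1.01775 = 1.9651.
and ρ(B_{ω*}) = 1.9651 − 1 = 0.9651.

ω* = 1.9651, ρ_SOR = 0.9651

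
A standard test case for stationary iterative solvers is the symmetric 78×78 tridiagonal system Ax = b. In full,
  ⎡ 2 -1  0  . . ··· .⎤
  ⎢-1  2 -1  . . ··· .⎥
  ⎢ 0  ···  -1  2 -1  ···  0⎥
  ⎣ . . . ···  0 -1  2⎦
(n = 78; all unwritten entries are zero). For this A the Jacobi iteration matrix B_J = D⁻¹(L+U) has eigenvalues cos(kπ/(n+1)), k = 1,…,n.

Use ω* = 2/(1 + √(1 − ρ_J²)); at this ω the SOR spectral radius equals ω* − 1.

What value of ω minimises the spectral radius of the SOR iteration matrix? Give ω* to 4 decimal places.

ρ_J = max_k |cos(kπ/79)| = cos(π/79) = 0.9992
√(1 − cos²(π/79)) = sin(π/79) ≈ 0.03976.
ω* = 2 / (1 + 0.03976) = 2 / 1.03976 ≈ 1.9235.
ρ(B_{ω*}) = ω*−1 = 0.9235

ω* = 1.9235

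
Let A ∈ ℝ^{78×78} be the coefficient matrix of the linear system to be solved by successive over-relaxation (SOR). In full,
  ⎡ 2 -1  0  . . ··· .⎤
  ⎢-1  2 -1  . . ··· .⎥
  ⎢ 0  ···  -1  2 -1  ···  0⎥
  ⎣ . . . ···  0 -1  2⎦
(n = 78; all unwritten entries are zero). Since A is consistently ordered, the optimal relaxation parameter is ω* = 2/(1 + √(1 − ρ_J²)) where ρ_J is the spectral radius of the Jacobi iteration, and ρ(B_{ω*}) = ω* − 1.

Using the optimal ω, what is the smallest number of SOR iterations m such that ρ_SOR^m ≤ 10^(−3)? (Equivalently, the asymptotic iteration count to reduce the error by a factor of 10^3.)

n=78: λ(B_J) = 1 − λ(A)/2 = cos(kπ/79); k=1 gives ρ_J = 0.9992094.
√(1−ρ_J²) simplifies to sin(π/79) = 0.0397565.
[ω*] 2 ÷ (1 + 0.0397565) = 2 ÷ 1.0397565 = 1.9235273.
Hence ρ(B_{ω*}) = 1.9235273 − 1 = 0.9235273.
Need (0.9235273)^m ≤ 10^(−3): m ≥ 3·ln10/|ln 0.9235273| = 6.90776/0.0795549 = 86.830 ⇒ m = 87.

m = 87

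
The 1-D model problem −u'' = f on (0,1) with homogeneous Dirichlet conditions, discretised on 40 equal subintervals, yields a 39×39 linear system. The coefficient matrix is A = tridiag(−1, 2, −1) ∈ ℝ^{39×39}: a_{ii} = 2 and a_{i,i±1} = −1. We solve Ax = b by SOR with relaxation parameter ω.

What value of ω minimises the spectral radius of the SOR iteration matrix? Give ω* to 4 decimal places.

n=39: λ(B_J) = 1 − λ(A)/2 = cos(kπ/40); k=1 gives ρ_J = 0.9969.
√(1−ρ_J²) simplifies to sin(π/40) = 0.07846.
Young: ω* = 2/(1+√(1−ρ_J²)) = 2/(1+0.07846) = 2/1.07846 = 1.8545.
ρ(B_{ω*}) = ω*−1 = 0.8545

ω* = 1.8545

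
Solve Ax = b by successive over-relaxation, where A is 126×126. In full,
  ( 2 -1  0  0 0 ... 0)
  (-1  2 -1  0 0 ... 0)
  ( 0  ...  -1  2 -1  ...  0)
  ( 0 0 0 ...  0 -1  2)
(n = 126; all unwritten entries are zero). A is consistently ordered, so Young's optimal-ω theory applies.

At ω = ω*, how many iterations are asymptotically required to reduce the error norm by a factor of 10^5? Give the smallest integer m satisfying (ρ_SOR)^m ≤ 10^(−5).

B_J for the 126×126 system has eigenvalues cos(kπ/127); ρ_J = cos(π/127) = 0.9996941.
root = sin(π/127) = 0.0247344  (since 1−cos² = sin²).
So ω* = 2/1.0247344 = 1.9517252 (Young).
and ρ(B_{ω*}) = 1.9517252 − 1 = 0.9517252.
Need (0.9517252)^m ≤ 10^(−5): m ≥ 5·ln10/|ln 0.9517252| = 11.5129/0.0494789 = 232.683 ⇒ m = 233.

m = 233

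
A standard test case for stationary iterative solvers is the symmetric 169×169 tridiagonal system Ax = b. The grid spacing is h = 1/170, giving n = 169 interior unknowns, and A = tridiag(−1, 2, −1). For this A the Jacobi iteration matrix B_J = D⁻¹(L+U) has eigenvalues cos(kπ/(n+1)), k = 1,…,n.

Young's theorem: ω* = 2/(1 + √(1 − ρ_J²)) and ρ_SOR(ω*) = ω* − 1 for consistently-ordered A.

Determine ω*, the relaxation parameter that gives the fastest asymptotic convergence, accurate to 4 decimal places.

With n=169, ρ(Jacobi) = cos(π/170) = 0.9998.
√(1−ρ_J²) simplifies to sin(π/170) = 0.01848.
Young: ω* = 2/(1+√(1−ρ_J²)) = 2/(1+0.01848) = 2/1.01848 = 1.9637.
ρ(B_{ω*}) = ω*−1 = 0.9637

ω* = 1.9637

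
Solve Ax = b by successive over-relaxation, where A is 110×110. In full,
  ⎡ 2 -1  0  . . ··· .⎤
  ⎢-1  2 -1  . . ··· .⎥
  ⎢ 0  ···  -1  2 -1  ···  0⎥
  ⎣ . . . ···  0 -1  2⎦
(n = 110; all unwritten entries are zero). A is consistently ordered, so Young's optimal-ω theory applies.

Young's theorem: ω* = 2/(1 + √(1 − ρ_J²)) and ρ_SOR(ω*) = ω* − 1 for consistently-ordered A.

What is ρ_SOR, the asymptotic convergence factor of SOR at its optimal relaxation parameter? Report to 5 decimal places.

ρ_SOR = 0.94496

[ρ_J] n=110: ρ(B_J) = cos(π/(n+1)) = cos(π/111) = 0.99960.
√(1−ρ_J²) simplifies to sin(π/111) = 0.028299.
[ω*] 2 ÷ (1 + 0.028299) = 2 ÷ 1.028299 = 1.94496.
[ρ_SOR] ω* − 1 = 0.94496.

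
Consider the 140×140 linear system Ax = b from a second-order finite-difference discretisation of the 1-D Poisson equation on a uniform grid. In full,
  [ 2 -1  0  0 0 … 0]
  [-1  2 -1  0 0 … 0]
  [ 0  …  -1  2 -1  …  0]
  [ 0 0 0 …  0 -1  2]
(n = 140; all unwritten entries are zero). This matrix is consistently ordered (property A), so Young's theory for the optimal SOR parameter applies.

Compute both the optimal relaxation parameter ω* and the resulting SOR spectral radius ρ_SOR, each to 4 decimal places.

ω* = 1.9564, ρ_SOR = 0.9564

n=140: λ(B_J) = 1 − λ(A)/2 = cos(kπ/141); k=1 gives ρ_J = 0.9998.
√(1 − cos²(π/141)) = sin(π/141) ≈ 0.02228.
So ω* = 2/1.02228 = 1.9564 (Young).
and ρ(B_{ω*}) = 1.9564 − 1 = 0.9564.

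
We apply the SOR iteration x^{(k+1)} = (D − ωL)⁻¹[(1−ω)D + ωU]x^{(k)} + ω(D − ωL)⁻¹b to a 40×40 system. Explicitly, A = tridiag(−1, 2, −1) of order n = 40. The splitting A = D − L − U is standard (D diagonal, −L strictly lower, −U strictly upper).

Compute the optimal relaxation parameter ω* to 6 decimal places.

ω* = 1.857788

ρ_J = max_k |cos(kπ/41)| = cos(π/41) = 0.997066
√(1 − cos²(π/41)) = sin(π/41) ≈ 0.0765493.
Then 2/(1+√(1−ρ_J²)) = 2/(1+0.0765493); ω* = 2/1.0765493 = 1.857788.
ρ_SOR = ω* − 1 ≈ 0.857788.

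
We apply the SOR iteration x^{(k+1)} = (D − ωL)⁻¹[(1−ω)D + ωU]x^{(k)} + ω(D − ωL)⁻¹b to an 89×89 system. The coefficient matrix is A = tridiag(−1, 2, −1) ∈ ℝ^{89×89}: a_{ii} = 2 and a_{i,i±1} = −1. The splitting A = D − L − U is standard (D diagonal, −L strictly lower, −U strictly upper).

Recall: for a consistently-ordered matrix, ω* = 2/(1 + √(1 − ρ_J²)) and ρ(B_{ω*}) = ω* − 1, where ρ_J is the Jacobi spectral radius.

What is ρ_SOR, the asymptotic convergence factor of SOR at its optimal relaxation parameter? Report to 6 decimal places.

½·tridiag(1,0,1) at n=89: λ_k = cos(kπ/90); max |λ| at k=1 ⇒ ρ_J = cos(π/90) ≈ 0.999391.
√(1−ρ_J²) simplifies to sin(π/90) = 0.0348995.
Young: ω* = 2/(1+√(1−ρ_J²)) = 2/(1+0.0348995) = 2/1.0348995 = 1.932555.
ρ_SOR = ω* − 1 = 1.932555 − 1 = 0.932555.

ρ_SOR = 0.932555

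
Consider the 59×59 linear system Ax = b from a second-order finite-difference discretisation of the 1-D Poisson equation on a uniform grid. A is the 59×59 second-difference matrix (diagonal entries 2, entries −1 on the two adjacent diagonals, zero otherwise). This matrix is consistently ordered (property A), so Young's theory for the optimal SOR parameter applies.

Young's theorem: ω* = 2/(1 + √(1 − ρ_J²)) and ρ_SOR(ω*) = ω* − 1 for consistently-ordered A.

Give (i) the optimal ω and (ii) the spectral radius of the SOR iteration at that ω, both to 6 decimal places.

½·tridiag(1,0,1) at n=59: λ_k = cos(kπ/60); max |λ| at k=1 ⇒ ρ_J = cos(π/60) ≈ 0.998630.
root = sin(π/60) = 0.0523360  (since 1−cos² = sin²).
ω* = 2/(1+0.0523360) = 1.900534
ρ_SOR = ω* − 1 = 1.900534 − 1 = 0.900534.

ω* = 1.900534, ρ_SOR = 0.900534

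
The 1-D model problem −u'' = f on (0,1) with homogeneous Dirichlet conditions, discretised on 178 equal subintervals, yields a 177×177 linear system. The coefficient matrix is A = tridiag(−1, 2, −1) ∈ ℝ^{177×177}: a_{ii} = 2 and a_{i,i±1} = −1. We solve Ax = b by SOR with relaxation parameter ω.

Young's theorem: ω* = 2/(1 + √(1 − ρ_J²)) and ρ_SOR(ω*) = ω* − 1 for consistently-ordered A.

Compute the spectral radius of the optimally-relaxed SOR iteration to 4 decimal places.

ρ_SOR = 0.9653

spectrum of D⁻¹(L+U) = {cos(kπ/178) : 1≤k≤177}; ρ_J = cos(π/178) = 0.9998.
1 − cos²(π/178) = sin²(π/178) ⇒ √(1−ρ_J²) = sin(π/178) = 0.01765.
[ω*] 2 ÷ (1 + 0.01765) = 2 ÷ 1.01765 = 1.9653.
and ρ(B_{ω*}) = 1.9653 − 1 = 0.9653.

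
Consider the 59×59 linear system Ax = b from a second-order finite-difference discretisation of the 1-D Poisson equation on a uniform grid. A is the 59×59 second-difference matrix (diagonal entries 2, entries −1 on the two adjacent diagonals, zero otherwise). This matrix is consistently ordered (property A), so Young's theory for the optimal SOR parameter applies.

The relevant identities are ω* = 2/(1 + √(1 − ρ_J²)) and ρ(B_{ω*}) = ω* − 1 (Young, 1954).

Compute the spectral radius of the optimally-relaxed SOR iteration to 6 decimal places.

[ρ_J] n=59: ρ(B_J) = cos(π/(n+1)) = cos(π/60) = 0.998630.
root = sin(π/60) = 0.0523360  (since 1−cos² = sin²).
Young: ω* = 2/(1+√(1−ρ_J²)) = 2/(1+0.0523360) = 2/1.0523360 = 1.900534.
Hence ρ(B_{ω*}) = 1.900534 − 1 = 0.900534.

ρ_SOR = 0.900534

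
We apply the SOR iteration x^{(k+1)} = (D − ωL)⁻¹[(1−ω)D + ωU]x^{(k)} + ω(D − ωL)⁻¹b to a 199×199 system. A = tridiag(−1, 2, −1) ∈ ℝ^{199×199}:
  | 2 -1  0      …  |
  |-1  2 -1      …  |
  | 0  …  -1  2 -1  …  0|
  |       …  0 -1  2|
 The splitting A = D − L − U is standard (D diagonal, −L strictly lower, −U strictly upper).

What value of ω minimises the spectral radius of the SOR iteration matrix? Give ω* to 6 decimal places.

ω* = 1.969071

½·tridiag(1,0,1) at n=199: λ_k = cos(kπ/200); max |λ| at k=1 ⇒ ρ_J = cos(π/200) ≈ 0.999877.
1 − cos²(π/200) = sin²(π/200) ⇒ √(1−ρ_J²) = sin(π/200) = 0.0157073.
ω* = 2/(1 + 0.0157073) = 2/1.0157073 = 1.969071.
ρ(B_{ω*}) = ω*−1 = 0.969071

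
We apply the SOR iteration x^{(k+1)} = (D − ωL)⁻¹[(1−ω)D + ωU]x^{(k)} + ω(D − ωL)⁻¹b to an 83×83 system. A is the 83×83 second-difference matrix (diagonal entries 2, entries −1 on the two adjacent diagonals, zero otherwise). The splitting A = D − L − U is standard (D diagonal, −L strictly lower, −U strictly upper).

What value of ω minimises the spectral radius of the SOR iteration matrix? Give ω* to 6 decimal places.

With n=83, ρ(Jacobi) = cos(π/84) = 0.999301.
1 − cos²(π/84) = sin²(π/84) ⇒ √(1−ρ_J²) = sin(π/84) = 0.0373912.
So ω* = 2/1.0373912 = 1.927913 (Young).
ρ_SOR = ω* − 1 = 1.927913 − 1 = 0.927913.

ω* = 1.927913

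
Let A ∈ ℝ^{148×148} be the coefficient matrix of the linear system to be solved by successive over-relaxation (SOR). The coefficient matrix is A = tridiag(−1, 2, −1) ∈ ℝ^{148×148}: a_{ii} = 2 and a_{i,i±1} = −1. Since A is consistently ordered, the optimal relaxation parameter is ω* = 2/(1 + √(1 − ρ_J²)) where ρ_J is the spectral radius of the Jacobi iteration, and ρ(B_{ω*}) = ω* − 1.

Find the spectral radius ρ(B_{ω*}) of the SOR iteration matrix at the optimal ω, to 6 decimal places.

With n=148, ρ(Jacobi) = cos(π/149) = 0.999778.
√(1−ρ_J²) = |sin(π/149)| = 0.0210830
ω* = 2 / (1 + 0.0210830) = 2 / 1.0210830 ≈ 1.958705.
ρ_SOR = ω* − 1 ≈ 0.958705.

ρ_SOR = 0.958705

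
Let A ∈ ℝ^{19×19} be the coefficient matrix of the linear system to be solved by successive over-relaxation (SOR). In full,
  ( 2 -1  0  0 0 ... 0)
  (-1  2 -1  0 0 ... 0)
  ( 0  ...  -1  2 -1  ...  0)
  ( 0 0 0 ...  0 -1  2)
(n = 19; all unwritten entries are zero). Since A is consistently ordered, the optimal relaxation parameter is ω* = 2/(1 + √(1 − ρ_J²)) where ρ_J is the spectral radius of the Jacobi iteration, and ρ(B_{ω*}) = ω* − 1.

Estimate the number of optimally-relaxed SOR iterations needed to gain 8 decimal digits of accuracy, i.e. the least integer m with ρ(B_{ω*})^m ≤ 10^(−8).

m = 59

With n=19, ρ(Jacobi) = cos(π/20) = 0.9876883.
√(1−ρ_J²) simplifies to sin(π/20) = 0.1564345.
So ω* = 2/1.1564345 = 1.7294538 (Young).
ρ_SOR = ω* − 1 ≈ 0.7294538.
m ≥ 8·ln10 / (−ln 0.7294538) = 58.393; smallest integer m = 59.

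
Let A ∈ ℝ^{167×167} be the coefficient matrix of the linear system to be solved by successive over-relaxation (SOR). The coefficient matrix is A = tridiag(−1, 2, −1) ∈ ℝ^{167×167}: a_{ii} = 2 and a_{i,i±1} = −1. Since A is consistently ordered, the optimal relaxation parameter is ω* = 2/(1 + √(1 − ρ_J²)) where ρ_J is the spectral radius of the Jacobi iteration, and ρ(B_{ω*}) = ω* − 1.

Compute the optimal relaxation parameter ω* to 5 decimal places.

ω* = 1.96329

spectrum of D⁻¹(L+U) = {cos(kπ/168) : 1≤k≤167}; ρ_J = cos(π/168) = 0.99983.
√(1−ρ_J²) simplifies to sin(π/168) = 0.018699.
ω* = 2/(1 + 0.018699) = 2/1.018699 = 1.96329.
[ρ_SOR] ω* − 1 = 0.96329.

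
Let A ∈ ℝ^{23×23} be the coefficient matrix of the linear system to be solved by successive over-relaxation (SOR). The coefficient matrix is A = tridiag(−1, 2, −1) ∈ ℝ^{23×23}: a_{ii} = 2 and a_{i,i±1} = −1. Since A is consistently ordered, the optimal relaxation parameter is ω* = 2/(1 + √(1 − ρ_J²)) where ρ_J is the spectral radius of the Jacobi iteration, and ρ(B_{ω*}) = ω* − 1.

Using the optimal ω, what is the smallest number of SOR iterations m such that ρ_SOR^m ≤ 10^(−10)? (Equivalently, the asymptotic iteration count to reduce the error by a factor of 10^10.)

m = 88

[ρ_J] n=23: ρ(B_J) = cos(π/(n+1)) = cos(π/24) = 0.9914449.
√(1−ρ_J²) simplifies to sin(π/24) = 0.1305262.
ω* = 2/(1 + 0.1305262) = 2/1.1305262 = 1.7690877.
ρ_SOR = ω* − 1 ≈ 0.7690877.
m ≥ 10·ln10 / (−ln 0.7690877) = 87.701; smallest integer m = 88.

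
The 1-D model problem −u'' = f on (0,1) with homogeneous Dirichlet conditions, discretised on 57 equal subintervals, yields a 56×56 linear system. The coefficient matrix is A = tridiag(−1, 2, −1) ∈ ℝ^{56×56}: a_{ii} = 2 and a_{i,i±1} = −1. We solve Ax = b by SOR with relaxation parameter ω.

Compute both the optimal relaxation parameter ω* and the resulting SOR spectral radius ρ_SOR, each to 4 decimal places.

spectrum of D⁻¹(L+U) = {cos(kπ/57) : 1≤k≤56}; ρ_J = cos(π/57) = 0.9985.
root = sin(π/57) = 0.05509  (since 1−cos² = sin²).
So ω* = 2/1.05509 = 1.8956 (Young).
ρ_SOR = ω* − 1 = 1.8956 − 1 = 0.8956.

ω* = 1.8956, ρ_SOR = 0.8956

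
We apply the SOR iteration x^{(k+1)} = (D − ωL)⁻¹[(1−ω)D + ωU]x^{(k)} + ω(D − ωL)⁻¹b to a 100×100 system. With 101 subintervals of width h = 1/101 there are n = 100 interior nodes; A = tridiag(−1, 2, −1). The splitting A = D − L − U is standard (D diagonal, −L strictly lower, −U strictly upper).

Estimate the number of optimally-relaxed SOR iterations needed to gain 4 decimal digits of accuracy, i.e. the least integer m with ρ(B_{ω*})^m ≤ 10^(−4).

m = 149

½·tridiag(1,0,1) at n=100: λ_k = cos(kπ/101); max |λ| at k=1 ⇒ ρ_J = cos(π/101) ≈ 0.9995163.
root = sin(π/101) = 0.0310999  (since 1−cos² = sin²).
ω* = 2/(1+0.0310999) = 1.9396763
ρ_SOR = ω* − 1 = 1.9396763 − 1 = 0.9396763.
ρ_SOR^m ≤ 10^(−4) ⇔ m ≥ 4·ln10/(−ln 0.9396763) = 9.21034/0.0622198 = 148.029; m = ⌈148.029⌉ = 149.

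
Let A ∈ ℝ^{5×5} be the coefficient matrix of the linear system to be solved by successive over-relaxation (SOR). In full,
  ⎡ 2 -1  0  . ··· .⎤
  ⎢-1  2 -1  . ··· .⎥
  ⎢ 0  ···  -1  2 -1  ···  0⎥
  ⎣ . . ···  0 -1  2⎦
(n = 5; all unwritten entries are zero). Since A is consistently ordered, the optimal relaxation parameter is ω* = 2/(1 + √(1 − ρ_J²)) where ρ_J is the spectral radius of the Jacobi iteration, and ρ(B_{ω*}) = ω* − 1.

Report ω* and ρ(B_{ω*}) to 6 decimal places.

B_J for the 5×5 system has eigenvalues cos(kπ/6); ρ_J = cos(π/6) = 0.866025.
√(1−ρ_J²) = |sin(π/6)| = 0.5000000
ω* = 2 / (1 + 0.5000000) = 2 / 1.5000000 ≈ 1.333333.
ρ_SOR = ω* − 1 ≈ 0.333333.

ω* = 1.333333, ρ_SOR = 0.333333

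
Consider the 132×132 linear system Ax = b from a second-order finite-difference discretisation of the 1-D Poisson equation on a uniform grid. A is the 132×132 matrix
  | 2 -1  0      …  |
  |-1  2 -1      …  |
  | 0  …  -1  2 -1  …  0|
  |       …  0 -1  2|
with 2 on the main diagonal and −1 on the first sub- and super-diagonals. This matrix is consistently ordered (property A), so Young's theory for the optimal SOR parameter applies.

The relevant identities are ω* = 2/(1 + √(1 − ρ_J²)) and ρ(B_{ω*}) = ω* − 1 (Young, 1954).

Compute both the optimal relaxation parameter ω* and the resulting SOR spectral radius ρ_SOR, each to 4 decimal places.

n=132: λ(B_J) = 1 − λ(A)/2 = cos(kπ/133); k=1 gives ρ_J = 0.9997.
root = sin(π/133) = 0.02362  (since 1−cos² = sin²).
ω* = 2/(1 + 0.02362) = 2/1.02362 = 1.9539.
and ρ(B_{ω*}) = 1.9539 − 1 = 0.9539.

ω* = 1.9539, ρ_SOR = 0.9539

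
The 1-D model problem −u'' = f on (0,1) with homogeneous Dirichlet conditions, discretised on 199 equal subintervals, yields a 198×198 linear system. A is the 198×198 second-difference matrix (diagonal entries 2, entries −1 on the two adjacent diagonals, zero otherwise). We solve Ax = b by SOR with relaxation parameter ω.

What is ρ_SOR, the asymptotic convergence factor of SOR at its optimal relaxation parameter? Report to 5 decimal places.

ρ_SOR = 0.96892

B_J for the 198×198 system has eigenvalues cos(kπ/199); ρ_J = cos(π/199) = 0.99988.
√(1−ρ_J²) simplifies to sin(π/199) = 0.015786.
[ω*] 2 ÷ (1 + 0.015786) = 2 ÷ 1.015786 = 1.96892.
[ρ_SOR] ω* − 1 = 0.96892.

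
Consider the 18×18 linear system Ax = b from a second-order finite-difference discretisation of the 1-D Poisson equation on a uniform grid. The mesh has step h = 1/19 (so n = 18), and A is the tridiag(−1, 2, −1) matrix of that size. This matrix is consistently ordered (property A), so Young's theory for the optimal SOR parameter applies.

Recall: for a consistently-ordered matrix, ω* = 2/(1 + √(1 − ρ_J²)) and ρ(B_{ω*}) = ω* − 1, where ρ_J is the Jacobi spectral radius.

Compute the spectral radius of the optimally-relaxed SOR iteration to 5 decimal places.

ρ_SOR = 0.71734

B_J for the 18×18 system has eigenvalues cos(kπ/19); ρ_J = cos(π/19) = 0.98636.
√(1−ρ_J²) simplifies to sin(π/19) = 0.164595.
Young: ω* = 2/(1+√(1−ρ_J²)) = 2/(1+0.164595) = 2/1.164595 = 1.71734.
ρ(B_{ω*}) = ω*−1 = 0.71734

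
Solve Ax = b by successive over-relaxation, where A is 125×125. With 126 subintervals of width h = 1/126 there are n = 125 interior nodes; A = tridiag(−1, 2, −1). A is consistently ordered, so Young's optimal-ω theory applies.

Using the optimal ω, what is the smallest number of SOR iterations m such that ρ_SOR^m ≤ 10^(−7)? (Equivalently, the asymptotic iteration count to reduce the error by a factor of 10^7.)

With n=125, ρ(Jacobi) = cos(π/126) = 0.9996892.
√(1−ρ_J²) = |sin(π/126)| = 0.0249307
So ω* = 2/1.0249307 = 1.9513514 (Young).
ρ_SOR = ω* − 1 ≈ 0.9513514.
Need (0.9513514)^m ≤ 10^(−7): m ≥ 7·ln10/|ln 0.9513514| = 16.1181/0.0498718 = 323.191 ⇒ m = 324.

m = 324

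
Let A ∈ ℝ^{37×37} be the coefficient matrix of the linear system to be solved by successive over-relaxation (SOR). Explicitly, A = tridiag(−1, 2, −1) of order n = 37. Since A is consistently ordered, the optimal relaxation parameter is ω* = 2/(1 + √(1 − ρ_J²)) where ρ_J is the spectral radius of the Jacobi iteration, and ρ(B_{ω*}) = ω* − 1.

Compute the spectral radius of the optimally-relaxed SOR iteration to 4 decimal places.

ρ_SOR = 0.8474

[ρ_J] n=37: ρ(B_J) = cos(π/(n+1)) = cos(π/38) = 0.9966.
1 − cos²(π/38) = sin²(π/38) ⇒ √(1−ρ_J²) = sin(π/38) = 0.08258.
Young: ω* = 2/(1+√(1−ρ_J²)) = 2/(1+0.08258) = 2/1.08258 = 1.8474.
ρ(B_{ω*}) = ω*−1 = 0.8474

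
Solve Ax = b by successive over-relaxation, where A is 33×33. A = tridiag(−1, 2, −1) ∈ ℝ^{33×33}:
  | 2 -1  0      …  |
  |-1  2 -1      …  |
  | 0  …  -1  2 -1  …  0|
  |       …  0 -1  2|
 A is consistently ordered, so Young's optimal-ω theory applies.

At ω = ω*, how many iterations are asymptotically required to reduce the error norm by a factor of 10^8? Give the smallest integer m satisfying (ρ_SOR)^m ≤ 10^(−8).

[ρ_J] n=33: ρ(B_J) = cos(π/(n+1)) = cos(π/34) = 0.9957342.
1 − cos²(π/34) = sin²(π/34) ⇒ √(1−ρ_J²) = sin(π/34) = 0.0922684.
ω* = 2 / (1 + 0.0922684) = 2 / 1.0922684 ≈ 1.8310518.
Hence ρ(B_{ω*}) = 1.8310518 − 1 = 0.8310518.
8·ln10 = 18.4207; −ln(0.8310518) = 0.185063; m = ⌈18.4207/0.185063⌉ = ⌈99.537⌉ = 100.

m = 100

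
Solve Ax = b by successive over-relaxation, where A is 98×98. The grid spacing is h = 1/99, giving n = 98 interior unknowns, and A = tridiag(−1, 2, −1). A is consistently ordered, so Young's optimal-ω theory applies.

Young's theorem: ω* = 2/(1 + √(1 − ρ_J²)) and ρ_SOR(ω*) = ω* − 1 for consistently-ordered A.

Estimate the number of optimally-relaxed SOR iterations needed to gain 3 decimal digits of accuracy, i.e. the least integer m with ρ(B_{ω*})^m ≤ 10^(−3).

B_J for the 98×98 system has eigenvalues cos(kπ/99); ρ_J = cos(π/99) = 0.9994965.
√(1−ρ_J²) = |sin(π/99)| = 0.0317279
ω* = 2/(1+0.0317279) = 1.9384956
ρ_SOR = ω* − 1 ≈ 0.9384956.
(0.9384956)^m ≤ 10^{−3}  ⇒  m·ln(0.9384956) ≤ −3·ln10  ⇒  m ≥ 108.823  ⇒  m = 109

m = 109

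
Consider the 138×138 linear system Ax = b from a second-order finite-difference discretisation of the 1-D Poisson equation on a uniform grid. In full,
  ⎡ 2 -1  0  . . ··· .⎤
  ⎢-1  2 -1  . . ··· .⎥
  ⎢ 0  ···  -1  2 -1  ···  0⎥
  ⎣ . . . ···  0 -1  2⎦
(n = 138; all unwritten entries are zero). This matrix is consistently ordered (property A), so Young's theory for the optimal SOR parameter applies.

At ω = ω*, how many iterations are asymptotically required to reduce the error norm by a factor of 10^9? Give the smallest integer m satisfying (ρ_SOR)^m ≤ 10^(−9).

With n=138, ρ(Jacobi) = cos(π/139) = 0.9997446.
√(1 − cos²(π/139)) = sin(π/139) ≈ 0.0225995.
So ω* = 2/1.0225995 = 1.9557999 (Young).
ρ(B_{ω*}) = ω*−1 = 0.9557999
ρ_SOR^m ≤ 10^(−9) ⇔ m ≥ 9·ln10/(−ln 0.9557999) = 20.7233/0.0452067 = 458.412; m = ⌈458.412⌉ = 459.

m = 459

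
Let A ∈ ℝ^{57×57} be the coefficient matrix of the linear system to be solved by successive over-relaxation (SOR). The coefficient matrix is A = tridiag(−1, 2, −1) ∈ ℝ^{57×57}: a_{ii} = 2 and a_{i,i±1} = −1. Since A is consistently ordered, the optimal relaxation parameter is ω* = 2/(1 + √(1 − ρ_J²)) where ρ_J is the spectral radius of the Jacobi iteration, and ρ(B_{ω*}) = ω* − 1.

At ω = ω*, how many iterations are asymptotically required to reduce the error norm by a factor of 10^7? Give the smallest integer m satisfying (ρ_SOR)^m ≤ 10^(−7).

B_J for the 57×57 system has eigenvalues cos(kπ/58); ρ_J = cos(π/58) = 0.9985334.
√(1−ρ_J²) simplifies to sin(π/58) = 0.0541389.
ω* = 2 / (1 + 0.0541389) = 2 / 1.0541389 ≈ 1.8972832.
At ω = 1.8972832 every |λ(B_ω)| = ω−1, so ρ_SOR = 0.8972832.
Need (0.8972832)^m ≤ 10^(−7): m ≥ 7·ln10/|ln 0.8972832| = 16.1181/0.108384 = 148.713 ⇒ m = 149.

m = 149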